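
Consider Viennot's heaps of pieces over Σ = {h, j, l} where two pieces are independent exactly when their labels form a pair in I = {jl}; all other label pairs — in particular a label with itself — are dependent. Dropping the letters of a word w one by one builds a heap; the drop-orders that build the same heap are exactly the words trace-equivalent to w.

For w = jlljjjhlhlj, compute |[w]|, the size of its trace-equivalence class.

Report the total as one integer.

0(j) covers ∅
1(l) covers ∅
2(l) covers 1:l
3(j) covers 0:j
4(j) covers 3:j
5(j) covers 4:j
6(h) covers 2:l, 5:j
7(l) covers 6:h
8(h) covers 7:l
9(l) covers 8:h
10(j) covers 8:h
floor of heap: 0:j, 1:l
completions by unplaced set U, small U first (add the entries for U minus each lowest piece of U):
  |U|=1: {9}:1  {10}:1
  |U|=2: {9,10}:2
  |U|=3: {8,9,10}:2
  |U|=4: {7,8,9,10}:2
  |U|=5: {6,7,8,9,10}:2
  |U|=6: {2,6,7,8,9,10}:2  {5,6,7,8,9,10}:2
  |U|=7: {1,2,6,7,8,9,10}:2  {2,5,6,7,8,9,10}:4  {4,5,6,7,8,9,10}:2
  |U|=8: {1,2,5,6,7,8,9,10}:6  {2,4,5,6,7,8,9,10}:6  {3,4,5,6,7,8,9,10}:2
  |U|=9: {0,3,4,5,6,7,8,9,10}:2  {1,2,4,5,6,7,8,9,10}:12  {2,3,4,5,6,7,8,9,10}:8
  start at 0(j): 20
  start at 1(l): 10
sum over floor = 30

30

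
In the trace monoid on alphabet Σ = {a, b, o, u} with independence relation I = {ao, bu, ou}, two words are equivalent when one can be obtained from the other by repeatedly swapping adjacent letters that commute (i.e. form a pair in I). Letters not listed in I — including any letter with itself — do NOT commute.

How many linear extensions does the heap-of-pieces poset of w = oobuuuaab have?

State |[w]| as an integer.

20

0(o) covers ∅
1(o) covers 0:o
2(b) covers 1:o
3(u) covers ∅
4(u) covers 3:u
5(u) covers 4:u
6(a) covers 2:b, 5:u
7(a) covers 6:a
8(b) covers 7:a
floor of heap: 0:o, 3:u
completions by unplaced set U, small U first (add the entries for U minus each lowest piece of U):
  |U|=1: {8}:1
  |U|=2: {7,8}:1
  |U|=3: {6,7,8}:1
  |U|=4: {2,6,7,8}:1  {5,6,7,8}:1
  |U|=5: {1,2,6,7,8}:1  {2,5,6,7,8}:2  {4,5,6,7,8}:1
  |U|=6: {0,1,2,6,7,8}:1  {1,2,5,6,7,8}:3  {2,4,5,6,7,8}:3  {3,4,5,6,7,8}:1
  |U|=7: {0,1,2,5,6,7,8}:4  {1,2,4,5,6,7,8}:6  {2,3,4,5,6,7,8}:4
  start at 0(o): 10
  start at 3(u): 10
sum over floor = 20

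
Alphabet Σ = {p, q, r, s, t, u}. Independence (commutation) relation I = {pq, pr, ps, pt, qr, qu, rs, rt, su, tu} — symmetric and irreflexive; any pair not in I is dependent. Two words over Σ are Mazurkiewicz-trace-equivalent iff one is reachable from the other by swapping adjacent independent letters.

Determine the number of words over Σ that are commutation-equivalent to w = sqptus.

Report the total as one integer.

0(s) covers ∅
1(q) covers 0:s
2(p) covers ∅
3(t) covers 1:q
4(u) covers 2:p
5(s) covers 3:t
floor of heap: 0:s, 2:p
completions by unplaced set U, small U first (add the entries for U minus each lowest piece of U):
  |U|=1: {4}:1  {5}:1
  |U|=2: {2,4}:1  {3,5}:1  {4,5}:2
  |U|=3: {1,3,5}:1  {2,4,5}:3  {3,4,5}:3
  |U|=4: {0,1,3,5}:1  {1,3,4,5}:4  {2,3,4,5}:6
  start at 0(s): 10
  start at 2(p): 5
sum over floor = 15

15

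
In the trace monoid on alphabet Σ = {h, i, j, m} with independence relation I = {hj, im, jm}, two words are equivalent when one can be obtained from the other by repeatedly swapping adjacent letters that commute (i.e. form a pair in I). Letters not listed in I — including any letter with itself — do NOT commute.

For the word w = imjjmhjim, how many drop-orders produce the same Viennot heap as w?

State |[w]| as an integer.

99

0(i) covers ∅
1(m) covers ∅
2(j) covers 0:i
3(j) covers 2:j
4(m) covers 1:m
5(h) covers 0:i, 4:m
6(j) covers 3:j
7(i) covers 5:h, 6:j
8(m) covers 5:h
floor of heap: 0:i, 1:m
completions by unplaced set U, small U first (add the entries for U minus each lowest piece of U):
  |U|=1: {7}:1  {8}:1
  |U|=2: {6,7}:1  {7,8}:2
  |U|=3: {3,6,7}:1  {5,7,8}:2  {6,7,8}:3
  |U|=4: {2,3,6,7}:1  {3,6,7,8}:4  {4,5,7,8}:2  {5,6,7,8}:5
  |U|=5: {1,4,5,7,8}:2  {2,3,6,7,8}:5  {3,5,6,7,8}:9  {4,5,6,7,8}:7
  |U|=6: {1,4,5,6,7,8}:9  {2,3,5,6,7,8}:14  {3,4,5,6,7,8}:16
  |U|=7: {0,2,3,5,6,7,8}:14  {1,3,4,5,6,7,8}:25  {2,3,4,5,6,7,8}:30
  start at 0(i): 55
  start at 1(m): 44
sum over floor = 99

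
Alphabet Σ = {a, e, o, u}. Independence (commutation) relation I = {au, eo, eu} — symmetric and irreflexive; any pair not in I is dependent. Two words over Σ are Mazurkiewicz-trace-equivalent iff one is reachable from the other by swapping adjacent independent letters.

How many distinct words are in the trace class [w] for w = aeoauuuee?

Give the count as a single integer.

55

piece 0:a — minimal
piece 1:e rests on {0:a}
piece 2:o rests on {0:a}
piece 3:a rests on {1:e, 2:o}
piece 4:u rests on {2:o}
piece 5:u rests on {4:u}
piece 6:u rests on {5:u}
piece 7:e rests on {3:a}
piece 8:e rests on {7:e}
minimal pieces: {0:a}
ways to finish when only these pieces remain (= sum over removing one remaining piece with nothing left below it):
  1 left: {6}→1  {8}→1
  2 left: {5,6}→1  {6,8}→2  {7,8}→1
  3 left: {3,7,8}→1  {4,5,6}→1  {5,6,8}→3  {6,7,8}→3
  4 left: {1,3,7,8}→1  {3,6,7,8}→4  {4,5,6,8}→4  {5,6,7,8}→6
  5 left: {1,3,6,7,8}→5  {3,5,6,7,8}→10  {4,5,6,7,8}→10
  6 left: {1,3,5,6,7,8}→15  {3,4,5,6,7,8}→20
  7 left: {1,3,4,5,6,7,8}→35  {2,3,4,5,6,7,8}→20
  placing 0:a first → 55 extensions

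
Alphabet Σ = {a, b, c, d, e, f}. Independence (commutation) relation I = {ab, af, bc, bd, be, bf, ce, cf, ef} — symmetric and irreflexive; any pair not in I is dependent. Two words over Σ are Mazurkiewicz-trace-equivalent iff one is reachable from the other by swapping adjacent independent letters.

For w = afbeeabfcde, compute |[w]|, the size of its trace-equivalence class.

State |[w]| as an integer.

1155

0(a) covers ∅
1(f) covers ∅
2(b) covers ∅
3(e) covers 0:a
4(e) covers 3:e
5(a) covers 4:e
6(b) covers 2:b
7(f) covers 1:f
8(c) covers 5:a
9(d) covers 7:f, 8:c
10(e) covers 9:d
floor of heap: 0:a, 1:f, 2:b
completions by unplaced set U, small U first (add the entries for U minus each lowest piece of U):
  |U|=1: {6}:1  {10}:1
  |U|=2: {2,6}:1  {6,10}:2  {9,10}:1
  |U|=3: {2,6,10}:3  {6,9,10}:3  {7,9,10}:1  {8,9,10}:1
  |U|=4: {1,7,9,10}:1  {2,6,9,10}:6  {5,8,9,10}:1  {6,7,9,10}:4  {6,8,9,10}:4  {7,8,9,10}:2
  |U|=5: {1,6,7,9,10}:5  {1,7,8,9,10}:3  {2,6,7,9,10}:10  {2,6,8,9,10}:10  {4,5,8,9,10}:1  {5,6,8,9,10}:5  {5,7,8,9,10}:3  {6,7,8,9,10}:10
  |U|=6: {1,2,6,7,9,10}:15  {1,5,7,8,9,10}:6  {1,6,7,8,9,10}:18  {2,5,6,8,9,10}:15  {2,6,7,8,9,10}:30  {3,4,5,8,9,10}:1  {4,5,6,8,9,10}:6  {4,5,7,8,9,10}:4  {5,6,7,8,9,10}:18
  |U|=7: {0,3,4,5,8,9,10}:1  {1,2,6,7,8,9,10}:63  {1,4,5,7,8,9,10}:10  {1,5,6,7,8,9,10}:42  {2,4,5,6,8,9,10}:21  {2,5,6,7,8,9,10}:63  {3,4,5,6,8,9,10}:7  {3,4,5,7,8,9,10}:5  {4,5,6,7,8,9,10}:28
  |U|=8: {0,3,4,5,6,8,9,10}:8  {0,3,4,5,7,8,9,10}:6  {1,2,5,6,7,8,9,10}:168  {1,3,4,5,7,8,9,10}:15  {1,4,5,6,7,8,9,10}:80  {2,3,4,5,6,8,9,10}:28  {2,4,5,6,7,8,9,10}:112  {3,4,5,6,7,8,9,10}:40
  |U|=9: {0,1,3,4,5,7,8,9,10}:21  {0,2,3,4,5,6,8,9,10}:36  {0,3,4,5,6,7,8,9,10}:54  {1,2,4,5,6,7,8,9,10}:360  {1,3,4,5,6,7,8,9,10}:135  {2,3,4,5,6,7,8,9,10}:180
  start at 0(a): 675
  start at 1(f): 270
  start at 2(b): 210
sum over floor = 1155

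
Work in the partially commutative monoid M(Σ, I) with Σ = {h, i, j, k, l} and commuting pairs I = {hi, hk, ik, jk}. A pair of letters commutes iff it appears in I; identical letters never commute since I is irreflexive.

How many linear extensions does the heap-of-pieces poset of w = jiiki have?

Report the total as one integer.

5

piece 0:j — minimal
piece 1:i rests on {0:j}
piece 2:i rests on {1:i}
piece 3:k — minimal
piece 4:i rests on {2:i}
minimal pieces: {0:j, 3:k}
ways to finish when only these pieces remain (= sum over removing one remaining piece with nothing left below it):
  1 left: {3}→1  {4}→1
  2 left: {2,4}→1  {3,4}→2
  3 left: {1,2,4}→1  {2,3,4}→3
  placing 0:j first → 4 extensions
  placing 3:k first → 1 extensions
total linear extensions = 5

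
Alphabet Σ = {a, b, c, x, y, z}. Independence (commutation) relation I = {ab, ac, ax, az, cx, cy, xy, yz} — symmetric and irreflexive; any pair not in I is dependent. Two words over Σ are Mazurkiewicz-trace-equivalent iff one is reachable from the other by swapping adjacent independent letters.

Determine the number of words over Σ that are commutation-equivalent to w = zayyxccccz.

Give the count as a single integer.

0(z) covers ∅
1(a) covers ∅
2(y) covers 1:a
3(y) covers 2:y
4(x) covers 0:z
5(c) covers 0:z
6(c) covers 5:c
7(c) covers 6:c
8(c) covers 7:c
9(z) covers 4:x, 8:c
floor of heap: 0:z, 1:a
completions by unplaced set U, small U first (add the entries for U minus each lowest piece of U):
  |U|=1: {3}:1  {9}:1
  |U|=2: {2,3}:1  {3,9}:2  {4,9}:1  {8,9}:1
  |U|=3: {1,2,3}:1  {2,3,9}:3  {3,4,9}:3  {3,8,9}:3  {4,8,9}:2  {7,8,9}:1
  |U|=4: {1,2,3,9}:4  {2,3,4,9}:6  {2,3,8,9}:6  {3,4,8,9}:8  {3,7,8,9}:4  {4,7,8,9}:3  {6,7,8,9}:1
  |U|=5: {1,2,3,4,9}:10  {1,2,3,8,9}:10  {2,3,4,8,9}:20  {2,3,7,8,9}:10  {3,4,7,8,9}:15  {3,6,7,8,9}:5  {4,6,7,8,9}:4  {5,6,7,8,9}:1
  |U|=6: {1,2,3,4,8,9}:40  {1,2,3,7,8,9}:20  {2,3,4,7,8,9}:45  {2,3,6,7,8,9}:15  {3,4,6,7,8,9}:24  {3,5,6,7,8,9}:6  {4,5,6,7,8,9}:5
  |U|=7: {0,4,5,6,7,8,9}:5  {1,2,3,4,7,8,9}:105  {1,2,3,6,7,8,9}:35  {2,3,4,6,7,8,9}:84  {2,3,5,6,7,8,9}:21  {3,4,5,6,7,8,9}:35
  |U|=8: {0,3,4,5,6,7,8,9}:40  {1,2,3,4,6,7,8,9}:224  {1,2,3,5,6,7,8,9}:56  {2,3,4,5,6,7,8,9}:140
  start at 0(z): 420
  start at 1(a): 180
sum over floor = 600

600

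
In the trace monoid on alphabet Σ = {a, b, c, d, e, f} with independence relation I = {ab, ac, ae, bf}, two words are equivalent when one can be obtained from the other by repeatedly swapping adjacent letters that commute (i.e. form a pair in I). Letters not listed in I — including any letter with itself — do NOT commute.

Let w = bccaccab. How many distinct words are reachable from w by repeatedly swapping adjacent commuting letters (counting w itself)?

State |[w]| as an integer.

28

drop 0:b onto floor
drop 1:c onto {0:b}
drop 2:c onto {1:c}
drop 3:a onto floor
drop 4:c onto {2:c}
drop 5:c onto {4:c}
drop 6:a onto {3:a}
drop 7:b onto {5:c}
ground layer = {0:b, 3:a}
drop-orders for the pieces not yet dropped (sum over which currently-grounded one goes next):
  1 to go: {6} 1  {7} 1
  2 to go: {3,6} 1  {5,7} 1  {6,7} 2
  3 to go: {3,6,7} 3  {4,5,7} 1  {5,6,7} 3
  4 to go: {2,4,5,7} 1  {3,5,6,7} 6  {4,5,6,7} 4
  5 to go: {1,2,4,5,7} 1  {2,4,5,6,7} 5  {3,4,5,6,7} 10
  6 to go: {0,1,2,4,5,7} 1  {1,2,4,5,6,7} 6  {2,3,4,5,6,7} 15
  if 0:b drops first: 21 orders
  if 3:a drops first: 7 orders
heap linearizations: 28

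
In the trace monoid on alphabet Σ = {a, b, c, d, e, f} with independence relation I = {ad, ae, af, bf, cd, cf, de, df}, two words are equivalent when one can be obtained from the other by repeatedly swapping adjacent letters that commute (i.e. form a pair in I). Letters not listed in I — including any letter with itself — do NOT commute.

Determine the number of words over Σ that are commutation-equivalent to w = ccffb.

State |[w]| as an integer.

#0=c has no predecessor
#1=c depends on [0:c]
#2=f has no predecessor
#3=f depends on [2:f]
#4=b depends on [1:c]
sources: [0:c, 2:f]
N(rest) = Σ N(rest − s) over sources s of rest; N(one piece) = 1:
  size 1 → [3]=1  [4]=1
  size 2 → [1,4]=1  [2,3]=1  [3,4]=2
  size 3 → [0,1,4]=1  [1,3,4]=3  [2,3,4]=3
  first=0(c) contributes 6
  first=2(f) contributes 4
|[w]| = 10

10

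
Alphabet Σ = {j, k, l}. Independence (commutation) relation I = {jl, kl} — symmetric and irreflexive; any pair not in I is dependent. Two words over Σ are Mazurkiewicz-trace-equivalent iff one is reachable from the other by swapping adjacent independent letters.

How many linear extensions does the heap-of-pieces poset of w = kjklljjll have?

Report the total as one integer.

piece 0:k — minimal
piece 1:j rests on {0:k}
piece 2:k rests on {1:j}
piece 3:l — minimal
piece 4:l rests on {3:l}
piece 5:j rests on {2:k}
piece 6:j rests on {5:j}
piece 7:l rests on {4:l}
piece 8:l rests on {7:l}
minimal pieces: {0:k, 3:l}
ways to finish when only these pieces remain (= sum over removing one remaining piece with nothing left below it):
  1 left: {6}→1  {8}→1
  2 left: {5,6}→1  {6,8}→2  {7,8}→1
  3 left: {2,5,6}→1  {4,7,8}→1  {5,6,8}→3  {6,7,8}→3
  4 left: {1,2,5,6}→1  {2,5,6,8}→4  {3,4,7,8}→1  {4,6,7,8}→4  {5,6,7,8}→6
  5 left: {0,1,2,5,6}→1  {1,2,5,6,8}→5  {2,5,6,7,8}→10  {3,4,6,7,8}→5  {4,5,6,7,8}→10
  6 left: {0,1,2,5,6,8}→6  {1,2,5,6,7,8}→15  {2,4,5,6,7,8}→20  {3,4,5,6,7,8}→15
  7 left: {0,1,2,5,6,7,8}→21  {1,2,4,5,6,7,8}→35  {2,3,4,5,6,7,8}→35
  placing 0:k first → 70 extensions
  placing 3:l first → 56 extensions
total linear extensions = 126

126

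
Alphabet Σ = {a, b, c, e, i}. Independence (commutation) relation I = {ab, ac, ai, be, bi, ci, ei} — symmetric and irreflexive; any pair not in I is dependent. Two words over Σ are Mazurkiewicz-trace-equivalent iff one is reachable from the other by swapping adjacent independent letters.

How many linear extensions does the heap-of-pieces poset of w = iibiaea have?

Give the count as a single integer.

140

#0=i has no predecessor
#1=i depends on [0:i]
#2=b has no predecessor
#3=i depends on [1:i]
#4=a has no predecessor
#5=e depends on [4:a]
#6=a depends on [5:e]
sources: [0:i, 2:b, 4:a]
N(rest) = Σ N(rest − s) over sources s of rest; N(one piece) = 1:
  size 1 → [2]=1  [3]=1  [6]=1
  size 2 → [1,3]=1  [2,3]=2  [2,6]=2  [3,6]=2  [5,6]=1
  size 3 → [0,1,3]=1  [1,2,3]=3  [1,3,6]=3  [2,3,6]=6  [2,5,6]=3  [3,5,6]=3  [4,5,6]=1
  size 4 → [0,1,2,3]=4  [0,1,3,6]=4  [1,2,3,6]=12  [1,3,5,6]=6  [2,3,5,6]=12  [2,4,5,6]=4  [3,4,5,6]=4
  size 5 → [0,1,2,3,6]=20  [0,1,3,5,6]=10  [1,2,3,5,6]=30  [1,3,4,5,6]=10  [2,3,4,5,6]=20
  first=0(i) contributes 60
  first=2(b) contributes 20
  first=4(a) contributes 60
|[w]| = 140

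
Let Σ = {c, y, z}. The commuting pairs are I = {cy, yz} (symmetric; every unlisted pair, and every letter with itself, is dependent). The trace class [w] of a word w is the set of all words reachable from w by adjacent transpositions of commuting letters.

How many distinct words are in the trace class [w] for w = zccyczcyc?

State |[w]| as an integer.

piece 0:z — minimal
piece 1:c rests on {0:z}
piece 2:c rests on {1:c}
piece 3:y — minimal
piece 4:c rests on {2:c}
piece 5:z rests on {4:c}
piece 6:c rests on {5:z}
piece 7:y rests on {3:y}
piece 8:c rests on {6:c}
minimal pieces: {0:z, 3:y}
ways to finish when only these pieces remain (= sum over removing one remaining piece with nothing left below it):
  1 left: {7}→1  {8}→1
  2 left: {3,7}→1  {6,8}→1  {7,8}→2
  3 left: {3,7,8}→3  {5,6,8}→1  {6,7,8}→3
  4 left: {3,6,7,8}→6  {4,5,6,8}→1  {5,6,7,8}→4
  5 left: {2,4,5,6,8}→1  {3,5,6,7,8}→10  {4,5,6,7,8}→5
  6 left: {1,2,4,5,6,8}→1  {2,4,5,6,7,8}→6  {3,4,5,6,7,8}→15
  7 left: {0,1,2,4,5,6,8}→1  {1,2,4,5,6,7,8}→7  {2,3,4,5,6,7,8}→21
  placing 0:z first → 28 extensions
  placing 3:y first → 8 extensions
total linear extensions = 36

36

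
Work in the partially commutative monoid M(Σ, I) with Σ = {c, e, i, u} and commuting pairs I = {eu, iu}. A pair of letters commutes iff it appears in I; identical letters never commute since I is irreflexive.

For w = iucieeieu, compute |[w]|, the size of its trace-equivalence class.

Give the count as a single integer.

12

0(i) covers ∅
1(u) covers ∅
2(c) covers 0:i, 1:u
3(i) covers 2:c
4(e) covers 3:i
5(e) covers 4:e
6(i) covers 5:e
7(e) covers 6:i
8(u) covers 2:c
floor of heap: 0:i, 1:u
completions by unplaced set U, small U first (add the entries for U minus each lowest piece of U):
  |U|=1: {7}:1  {8}:1
  |U|=2: {6,7}:1  {7,8}:2
  |U|=3: {5,6,7}:1  {6,7,8}:3
  |U|=4: {4,5,6,7}:1  {5,6,7,8}:4
  |U|=5: {3,4,5,6,7}:1  {4,5,6,7,8}:5
  |U|=6: {3,4,5,6,7,8}:6
  |U|=7: {2,3,4,5,6,7,8}:6
  start at 0(i): 6
  start at 1(u): 6
sum over floor = 12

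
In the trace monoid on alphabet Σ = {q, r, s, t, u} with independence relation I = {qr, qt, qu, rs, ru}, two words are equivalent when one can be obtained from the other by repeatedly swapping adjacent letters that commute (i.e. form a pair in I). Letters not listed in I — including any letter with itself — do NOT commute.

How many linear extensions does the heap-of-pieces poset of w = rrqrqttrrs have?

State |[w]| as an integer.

0(r) covers ∅
1(r) covers 0:r
2(q) covers ∅
3(r) covers 1:r
4(q) covers 2:q
5(t) covers 3:r
6(t) covers 5:t
7(r) covers 6:t
8(r) covers 7:r
9(s) covers 4:q, 6:t
floor of heap: 0:r, 2:q
completions by unplaced set U, small U first (add the entries for U minus each lowest piece of U):
  |U|=1: {8}:1  {9}:1
  |U|=2: {4,9}:1  {7,8}:1  {8,9}:2
  |U|=3: {2,4,9}:1  {4,8,9}:3  {7,8,9}:3
  |U|=4: {2,4,8,9}:4  {4,7,8,9}:6  {6,7,8,9}:3
  |U|=5: {2,4,7,8,9}:10  {4,6,7,8,9}:9  {5,6,7,8,9}:3
  |U|=6: {2,4,6,7,8,9}:19  {3,5,6,7,8,9}:3  {4,5,6,7,8,9}:12
  |U|=7: {1,3,5,6,7,8,9}:3  {2,4,5,6,7,8,9}:31  {3,4,5,6,7,8,9}:15
  |U|=8: {0,1,3,5,6,7,8,9}:3  {1,3,4,5,6,7,8,9}:18  {2,3,4,5,6,7,8,9}:46
  start at 0(r): 64
  start at 2(q): 21
sum over floor = 85

85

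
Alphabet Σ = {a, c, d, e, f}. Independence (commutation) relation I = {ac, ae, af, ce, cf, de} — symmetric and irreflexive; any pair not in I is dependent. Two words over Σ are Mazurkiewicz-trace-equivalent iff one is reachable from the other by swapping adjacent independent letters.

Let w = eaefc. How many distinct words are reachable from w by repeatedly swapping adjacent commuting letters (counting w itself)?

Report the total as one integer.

piece 0:e — minimal
piece 1:a — minimal
piece 2:e rests on {0:e}
piece 3:f rests on {2:e}
piece 4:c — minimal
minimal pieces: {0:e, 1:a, 4:c}
ways to finish when only these pieces remain (= sum over removing one remaining piece with nothing left below it):
  1 left: {1}→1  {3}→1  {4}→1
  2 left: {1,3}→2  {1,4}→2  {2,3}→1  {3,4}→2
  3 left: {0,2,3}→1  {1,2,3}→3  {1,3,4}→6  {2,3,4}→3
  placing 0:e first → 12 extensions
  placing 1:a first → 4 extensions
  placing 4:c first → 4 extensions
total linear extensions = 20

20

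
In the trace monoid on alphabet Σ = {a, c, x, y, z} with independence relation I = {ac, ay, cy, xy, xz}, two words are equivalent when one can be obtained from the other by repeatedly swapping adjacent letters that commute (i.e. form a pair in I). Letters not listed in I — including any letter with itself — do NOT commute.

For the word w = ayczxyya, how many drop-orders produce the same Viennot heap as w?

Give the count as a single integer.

60

0(a) covers ∅
1(y) covers ∅
2(c) covers ∅
3(z) covers 0:a, 1:y, 2:c
4(x) covers 0:a, 2:c
5(y) covers 3:z
6(y) covers 5:y
7(a) covers 3:z, 4:x
floor of heap: 0:a, 1:y, 2:c
completions by unplaced set U, small U first (add the entries for U minus each lowest piece of U):
  |U|=1: {6}:1  {7}:1
  |U|=2: {4,7}:1  {5,6}:1  {6,7}:2
  |U|=3: {4,6,7}:3  {5,6,7}:3
  |U|=4: {3,5,6,7}:3  {4,5,6,7}:6
  |U|=5: {1,3,5,6,7}:3  {3,4,5,6,7}:9
  |U|=6: {0,3,4,5,6,7}:9  {1,3,4,5,6,7}:12  {2,3,4,5,6,7}:9
  start at 0(a): 21
  start at 1(y): 18
  start at 2(c): 21
sum over floor = 60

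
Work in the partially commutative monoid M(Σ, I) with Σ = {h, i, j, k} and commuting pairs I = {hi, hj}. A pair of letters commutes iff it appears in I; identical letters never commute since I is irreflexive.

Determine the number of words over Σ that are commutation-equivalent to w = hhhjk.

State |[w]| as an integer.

0(h) covers ∅
1(h) covers 0:h
2(h) covers 1:h
3(j) covers ∅
4(k) covers 2:h, 3:j
floor of heap: 0:h, 3:j
completions by unplaced set U, small U first (add the entries for U minus each lowest piece of U):
  |U|=1: {4}:1
  |U|=2: {2,4}:1  {3,4}:1
  |U|=3: {1,2,4}:1  {2,3,4}:2
  start at 0(h): 3
  start at 3(j): 1
sum over floor = 4

4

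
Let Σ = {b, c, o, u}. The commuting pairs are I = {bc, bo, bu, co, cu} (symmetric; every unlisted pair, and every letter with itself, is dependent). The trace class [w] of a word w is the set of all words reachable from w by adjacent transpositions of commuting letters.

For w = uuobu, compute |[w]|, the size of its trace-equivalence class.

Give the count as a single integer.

5

#0=u has no predecessor
#1=u depends on [0:u]
#2=o depends on [1:u]
#3=b has no predecessor
#4=u depends on [2:o]
sources: [0:u, 3:b]
N(rest) = Σ N(rest − s) over sources s of rest; N(one piece) = 1:
  size 1 → [3]=1  [4]=1
  size 2 → [2,4]=1  [3,4]=2
  size 3 → [1,2,4]=1  [2,3,4]=3
  first=0(u) contributes 4
  first=3(b) contributes 1
|[w]| = 5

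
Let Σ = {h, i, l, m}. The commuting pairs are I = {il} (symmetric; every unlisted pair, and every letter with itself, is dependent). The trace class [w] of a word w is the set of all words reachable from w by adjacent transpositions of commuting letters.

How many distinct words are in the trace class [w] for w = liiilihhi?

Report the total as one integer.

piece 0:l — minimal
piece 1:i — minimal
piece 2:i rests on {1:i}
piece 3:i rests on {2:i}
piece 4:l rests on {0:l}
piece 5:i rests on {3:i}
piece 6:h rests on {4:l, 5:i}
piece 7:h rests on {6:h}
piece 8:i rests on {7:h}
minimal pieces: {0:l, 1:i}
ways to finish when only these pieces remain (= sum over removing one remaining piece with nothing left below it):
  1 left: {8}→1
  2 left: {7,8}→1
  3 left: {6,7,8}→1
  4 left: {4,6,7,8}→1  {5,6,7,8}→1
  5 left: {0,4,6,7,8}→1  {3,5,6,7,8}→1  {4,5,6,7,8}→2
  6 left: {0,4,5,6,7,8}→3  {2,3,5,6,7,8}→1  {3,4,5,6,7,8}→3
  7 left: {0,3,4,5,6,7,8}→6  {1,2,3,5,6,7,8}→1  {2,3,4,5,6,7,8}→4
  placing 0:l first → 5 extensions
  placing 1:i first → 10 extensions
total linear extensions = 15

15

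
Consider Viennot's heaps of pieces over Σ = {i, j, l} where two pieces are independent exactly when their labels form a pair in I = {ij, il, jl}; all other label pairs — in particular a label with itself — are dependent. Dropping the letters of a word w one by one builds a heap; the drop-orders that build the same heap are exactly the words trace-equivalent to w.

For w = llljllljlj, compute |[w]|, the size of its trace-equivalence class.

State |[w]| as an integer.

drop 0:l onto floor
drop 1:l onto {0:l}
drop 2:l onto {1:l}
drop 3:j onto floor
drop 4:l onto {2:l}
drop 5:l onto {4:l}
drop 6:l onto {5:l}
drop 7:j onto {3:j}
drop 8:l onto {6:l}
drop 9:j onto {7:j}
ground layer = {0:l, 3:j}
drop-orders for the pieces not yet dropped (sum over which currently-grounded one goes next):
  1 to go: {8} 1  {9} 1
  2 to go: {6,8} 1  {7,9} 1  {8,9} 2
  3 to go: {3,7,9} 1  {5,6,8} 1  {6,8,9} 3  {7,8,9} 3
  4 to go: {3,7,8,9} 4  {4,5,6,8} 1  {5,6,8,9} 4  {6,7,8,9} 6
  5 to go: {2,4,5,6,8} 1  {3,6,7,8,9} 10  {4,5,6,8,9} 5  {5,6,7,8,9} 10
  6 to go: {1,2,4,5,6,8} 1  {2,4,5,6,8,9} 6  {3,5,6,7,8,9} 20  {4,5,6,7,8,9} 15
  7 to go: {0,1,2,4,5,6,8} 1  {1,2,4,5,6,8,9} 7  {2,4,5,6,7,8,9} 21  {3,4,5,6,7,8,9} 35
  8 to go: {0,1,2,4,5,6,8,9} 8  {1,2,4,5,6,7,8,9} 28  {2,3,4,5,6,7,8,9} 56
  if 0:l drops first: 84 orders
  if 3:j drops first: 36 orders
heap linearizations: 120

120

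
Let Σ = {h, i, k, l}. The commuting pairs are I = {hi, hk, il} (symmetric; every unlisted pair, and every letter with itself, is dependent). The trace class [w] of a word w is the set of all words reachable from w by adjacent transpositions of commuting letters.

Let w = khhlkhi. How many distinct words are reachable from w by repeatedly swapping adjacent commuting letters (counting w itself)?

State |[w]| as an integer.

9

piece 0:k — minimal
piece 1:h — minimal
piece 2:h rests on {1:h}
piece 3:l rests on {0:k, 2:h}
piece 4:k rests on {3:l}
piece 5:h rests on {3:l}
piece 6:i rests on {4:k}
minimal pieces: {0:k, 1:h}
ways to finish when only these pieces remain (= sum over removing one remaining piece with nothing left below it):
  1 left: {5}→1  {6}→1
  2 left: {4,6}→1  {5,6}→2
  3 left: {4,5,6}→3
  4 left: {3,4,5,6}→3
  5 left: {0,3,4,5,6}→3  {2,3,4,5,6}→3
  placing 0:k first → 3 extensions
  placing 1:h first → 6 extensions
total linear extensions = 9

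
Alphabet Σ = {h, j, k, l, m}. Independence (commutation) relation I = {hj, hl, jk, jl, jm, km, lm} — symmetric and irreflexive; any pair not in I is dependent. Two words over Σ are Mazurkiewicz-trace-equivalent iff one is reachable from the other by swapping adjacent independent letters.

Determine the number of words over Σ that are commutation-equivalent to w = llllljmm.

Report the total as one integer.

#0=l has no predecessor
#1=l depends on [0:l]
#2=l depends on [1:l]
#3=l depends on [2:l]
#4=l depends on [3:l]
#5=j has no predecessor
#6=m has no predecessor
#7=m depends on [6:m]
sources: [0:l, 5:j, 6:m]
N(rest) = Σ N(rest − s) over sources s of rest; N(one piece) = 1:
  size 1 → [4]=1  [5]=1  [7]=1
  size 2 → [3,4]=1  [4,5]=2  [4,7]=2  [5,7]=2  [6,7]=1
  size 3 → [2,3,4]=1  [3,4,5]=3  [3,4,7]=3  [4,5,7]=6  [4,6,7]=3  [5,6,7]=3
  size 4 → [1,2,3,4]=1  [2,3,4,5]=4  [2,3,4,7]=4  [3,4,5,7]=12  [3,4,6,7]=6  [4,5,6,7]=12
  size 5 → [0,1,2,3,4]=1  [1,2,3,4,5]=5  [1,2,3,4,7]=5  [2,3,4,5,7]=20  [2,3,4,6,7]=10  [3,4,5,6,7]=30
  size 6 → [0,1,2,3,4,5]=6  [0,1,2,3,4,7]=6  [1,2,3,4,5,7]=30  [1,2,3,4,6,7]=15  [2,3,4,5,6,7]=60
  first=0(l) contributes 105
  first=5(j) contributes 21
  first=6(m) contributes 42
|[w]| = 168

168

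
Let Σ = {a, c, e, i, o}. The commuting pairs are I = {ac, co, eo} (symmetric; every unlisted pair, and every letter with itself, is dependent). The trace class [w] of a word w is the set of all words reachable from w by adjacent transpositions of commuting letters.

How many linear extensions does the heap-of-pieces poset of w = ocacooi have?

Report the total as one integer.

0(o) covers ∅
1(c) covers ∅
2(a) covers 0:o
3(c) covers 1:c
4(o) covers 2:a
5(o) covers 4:o
6(i) covers 3:c, 5:o
floor of heap: 0:o, 1:c
completions by unplaced set U, small U first (add the entries for U minus each lowest piece of U):
  |U|=1: {6}:1
  |U|=2: {3,6}:1  {5,6}:1
  |U|=3: {1,3,6}:1  {3,5,6}:2  {4,5,6}:1
  |U|=4: {1,3,5,6}:3  {2,4,5,6}:1  {3,4,5,6}:3
  |U|=5: {0,2,4,5,6}:1  {1,3,4,5,6}:6  {2,3,4,5,6}:4
  start at 0(o): 10
  start at 1(c): 5
sum over floor = 15

15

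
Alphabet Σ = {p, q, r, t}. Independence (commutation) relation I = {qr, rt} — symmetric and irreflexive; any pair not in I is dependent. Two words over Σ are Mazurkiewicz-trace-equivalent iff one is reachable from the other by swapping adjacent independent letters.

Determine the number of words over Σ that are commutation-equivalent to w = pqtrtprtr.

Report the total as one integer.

drop 0:p onto floor
drop 1:q onto {0:p}
drop 2:t onto {1:q}
drop 3:r onto {0:p}
drop 4:t onto {2:t}
drop 5:p onto {3:r, 4:t}
drop 6:r onto {5:p}
drop 7:t onto {5:p}
drop 8:r onto {6:r}
ground layer = {0:p}
drop-orders for the pieces not yet dropped (sum over which currently-grounded one goes next):
  1 to go: {7} 1  {8} 1
  2 to go: {6,8} 1  {7,8} 2
  3 to go: {6,7,8} 3
  4 to go: {5,6,7,8} 3
  5 to go: {3,5,6,7,8} 3  {4,5,6,7,8} 3
  6 to go: {2,4,5,6,7,8} 3  {3,4,5,6,7,8} 6
  7 to go: {1,2,4,5,6,7,8} 3  {2,3,4,5,6,7,8} 9
  if 0:p drops first: 12 orders

12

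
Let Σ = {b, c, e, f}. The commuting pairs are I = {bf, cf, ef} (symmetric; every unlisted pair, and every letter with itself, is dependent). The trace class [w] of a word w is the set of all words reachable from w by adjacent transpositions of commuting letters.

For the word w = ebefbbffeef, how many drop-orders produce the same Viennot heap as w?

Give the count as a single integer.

drop 0:e onto floor
drop 1:b onto {0:e}
drop 2:e onto {1:b}
drop 3:f onto floor
drop 4:b onto {2:e}
drop 5:b onto {4:b}
drop 6:f onto {3:f}
drop 7:f onto {6:f}
drop 8:e onto {5:b}
drop 9:e onto {8:e}
drop 10:f onto {7:f}
ground layer = {0:e, 3:f}
drop-orders for the pieces not yet dropped (sum over which currently-grounded one goes next):
  1 to go: {9} 1  {10} 1
  2 to go: {7,10} 1  {8,9} 1  {9,10} 2
  3 to go: {5,8,9} 1  {6,7,10} 1  {7,9,10} 3  {8,9,10} 3
  4 to go: {3,6,7,10} 1  {4,5,8,9} 1  {5,8,9,10} 4  {6,7,9,10} 4  {7,8,9,10} 6
  5 to go: {2,4,5,8,9} 1  {3,6,7,9,10} 5  {4,5,8,9,10} 5  {5,7,8,9,10} 10  {6,7,8,9,10} 10
  6 to go: {1,2,4,5,8,9} 1  {2,4,5,8,9,10} 6  {3,6,7,8,9,10} 15  {4,5,7,8,9,10} 15  {5,6,7,8,9,10} 20
  7 to go: {0,1,2,4,5,8,9} 1  {1,2,4,5,8,9,10} 7  {2,4,5,7,8,9,10} 21  {3,5,6,7,8,9,10} 35  {4,5,6,7,8,9,10} 35
  8 to go: {0,1,2,4,5,8,9,10} 8  {1,2,4,5,7,8,9,10} 28  {2,4,5,6,7,8,9,10} 56  {3,4,5,6,7,8,9,10} 70
  9 to go: {0,1,2,4,5,7,8,9,10} 36  {1,2,4,5,6,7,8,9,10} 84  {2,3,4,5,6,7,8,9,10} 126
  if 0:e drops first: 210 orders
  if 3:f drops first: 120 orders
heap linearizations: 330

330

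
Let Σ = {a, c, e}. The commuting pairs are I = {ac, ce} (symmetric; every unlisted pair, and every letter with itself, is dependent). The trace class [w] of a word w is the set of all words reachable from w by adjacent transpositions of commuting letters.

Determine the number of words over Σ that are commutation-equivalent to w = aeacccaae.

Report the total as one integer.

0(a) covers ∅
1(e) covers 0:a
2(a) covers 1:e
3(c) covers ∅
4(c) covers 3:c
5(c) covers 4:c
6(a) covers 2:a
7(a) covers 6:a
8(e) covers 7:a
floor of heap: 0:a, 3:c
completions by unplaced set U, small U first (add the entries for U minus each lowest piece of U):
  |U|=1: {5}:1  {8}:1
  |U|=2: {4,5}:1  {5,8}:2  {7,8}:1
  |U|=3: {3,4,5}:1  {4,5,8}:3  {5,7,8}:3  {6,7,8}:1
  |U|=4: {2,6,7,8}:1  {3,4,5,8}:4  {4,5,7,8}:6  {5,6,7,8}:4
  |U|=5: {1,2,6,7,8}:1  {2,5,6,7,8}:5  {3,4,5,7,8}:10  {4,5,6,7,8}:10
  |U|=6: {0,1,2,6,7,8}:1  {1,2,5,6,7,8}:6  {2,4,5,6,7,8}:15  {3,4,5,6,7,8}:20
  |U|=7: {0,1,2,5,6,7,8}:7  {1,2,4,5,6,7,8}:21  {2,3,4,5,6,7,8}:35
  start at 0(a): 56
  start at 3(c): 28
sum over floor = 84

84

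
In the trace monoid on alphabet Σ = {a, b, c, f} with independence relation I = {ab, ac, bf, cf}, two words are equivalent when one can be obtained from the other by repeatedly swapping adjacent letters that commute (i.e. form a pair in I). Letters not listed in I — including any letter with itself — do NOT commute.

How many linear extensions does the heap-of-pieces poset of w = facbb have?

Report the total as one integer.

10

#0=f has no predecessor
#1=a depends on [0:f]
#2=c has no predecessor
#3=b depends on [2:c]
#4=b depends on [3:b]
sources: [0:f, 2:c]
N(rest) = Σ N(rest − s) over sources s of rest; N(one piece) = 1:
  size 1 → [1]=1  [4]=1
  size 2 → [0,1]=1  [1,4]=2  [3,4]=1
  size 3 → [0,1,4]=3  [1,3,4]=3  [2,3,4]=1
  first=0(f) contributes 4
  first=2(c) contributes 6
|[w]| = 10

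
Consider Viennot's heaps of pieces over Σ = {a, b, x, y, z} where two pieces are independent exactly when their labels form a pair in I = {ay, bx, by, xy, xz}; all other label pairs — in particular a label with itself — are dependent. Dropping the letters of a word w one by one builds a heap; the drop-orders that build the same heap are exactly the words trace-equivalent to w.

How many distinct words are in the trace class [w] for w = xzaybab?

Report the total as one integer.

0(x) covers ∅
1(z) covers ∅
2(a) covers 0:x, 1:z
3(y) covers 1:z
4(b) covers 2:a
5(a) covers 4:b
6(b) covers 5:a
floor of heap: 0:x, 1:z
completions by unplaced set U, small U first (add the entries for U minus each lowest piece of U):
  |U|=1: {3}:1  {6}:1
  |U|=2: {3,6}:2  {5,6}:1
  |U|=3: {3,5,6}:3  {4,5,6}:1
  |U|=4: {2,4,5,6}:1  {3,4,5,6}:4
  |U|=5: {0,2,4,5,6}:1  {2,3,4,5,6}:5
  start at 0(x): 5
  start at 1(z): 6
sum over floor = 11

11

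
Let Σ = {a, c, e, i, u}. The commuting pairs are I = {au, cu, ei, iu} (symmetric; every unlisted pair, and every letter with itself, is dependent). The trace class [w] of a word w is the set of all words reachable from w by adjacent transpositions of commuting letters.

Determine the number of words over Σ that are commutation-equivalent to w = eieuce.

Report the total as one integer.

piece 0:e — minimal
piece 1:i — minimal
piece 2:e rests on {0:e}
piece 3:u rests on {2:e}
piece 4:c rests on {1:i, 2:e}
piece 5:e rests on {3:u, 4:c}
minimal pieces: {0:e, 1:i}
ways to finish when only these pieces remain (= sum over removing one remaining piece with nothing left below it):
  1 left: {5}→1
  2 left: {3,5}→1  {4,5}→1
  3 left: {1,4,5}→1  {3,4,5}→2
  4 left: {1,3,4,5}→3  {2,3,4,5}→2
  placing 0:e first → 5 extensions
  placing 1:i first → 2 extensions
total linear extensions = 7

7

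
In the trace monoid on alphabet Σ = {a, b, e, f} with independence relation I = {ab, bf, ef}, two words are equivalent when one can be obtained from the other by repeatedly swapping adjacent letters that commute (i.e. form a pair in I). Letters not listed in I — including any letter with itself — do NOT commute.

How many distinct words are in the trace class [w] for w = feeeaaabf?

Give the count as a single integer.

piece 0:f — minimal
piece 1:e — minimal
piece 2:e rests on {1:e}
piece 3:e rests on {2:e}
piece 4:a rests on {0:f, 3:e}
piece 5:a rests on {4:a}
piece 6:a rests on {5:a}
piece 7:b rests on {3:e}
piece 8:f rests on {6:a}
minimal pieces: {0:f, 1:e}
ways to finish when only these pieces remain (= sum over removing one remaining piece with nothing left below it):
  1 left: {7}→1  {8}→1
  2 left: {6,8}→1  {7,8}→2
  3 left: {5,6,8}→1  {6,7,8}→3
  4 left: {4,5,6,8}→1  {5,6,7,8}→4
  5 left: {0,4,5,6,8}→1  {4,5,6,7,8}→5
  6 left: {0,4,5,6,7,8}→6  {3,4,5,6,7,8}→5
  7 left: {0,3,4,5,6,7,8}→11  {2,3,4,5,6,7,8}→5
  placing 0:f first → 5 extensions
  placing 1:e first → 16 extensions
total linear extensions = 21

21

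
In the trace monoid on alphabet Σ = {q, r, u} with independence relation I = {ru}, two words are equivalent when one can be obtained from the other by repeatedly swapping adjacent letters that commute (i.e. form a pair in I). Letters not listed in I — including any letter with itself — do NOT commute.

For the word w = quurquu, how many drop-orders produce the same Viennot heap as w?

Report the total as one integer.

piece 0:q — minimal
piece 1:u rests on {0:q}
piece 2:u rests on {1:u}
piece 3:r rests on {0:q}
piece 4:q rests on {2:u, 3:r}
piece 5:u rests on {4:q}
piece 6:u rests on {5:u}
minimal pieces: {0:q}
ways to finish when only these pieces remain (= sum over removing one remaining piece with nothing left below it):
  1 left: {6}→1
  2 left: {5,6}→1
  3 left: {4,5,6}→1
  4 left: {2,4,5,6}→1  {3,4,5,6}→1
  5 left: {1,2,4,5,6}→1  {2,3,4,5,6}→2
  placing 0:q first → 3 extensions

3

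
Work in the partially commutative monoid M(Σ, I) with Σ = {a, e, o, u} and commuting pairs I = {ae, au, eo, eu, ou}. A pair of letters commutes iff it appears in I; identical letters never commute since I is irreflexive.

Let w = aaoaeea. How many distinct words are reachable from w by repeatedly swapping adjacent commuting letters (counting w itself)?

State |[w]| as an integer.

21

piece 0:a — minimal
piece 1:a rests on {0:a}
piece 2:o rests on {1:a}
piece 3:a rests on {2:o}
piece 4:e — minimal
piece 5:e rests on {4:e}
piece 6:a rests on {3:a}
minimal pieces: {0:a, 4:e}
ways to finish when only these pieces remain (= sum over removing one remaining piece with nothing left below it):
  1 left: {5}→1  {6}→1
  2 left: {3,6}→1  {4,5}→1  {5,6}→2
  3 left: {2,3,6}→1  {3,5,6}→3  {4,5,6}→3
  4 left: {1,2,3,6}→1  {2,3,5,6}→4  {3,4,5,6}→6
  5 left: {0,1,2,3,6}→1  {1,2,3,5,6}→5  {2,3,4,5,6}→10
  placing 0:a first → 15 extensions
  placing 4:e first → 6 extensions
total linear extensions = 21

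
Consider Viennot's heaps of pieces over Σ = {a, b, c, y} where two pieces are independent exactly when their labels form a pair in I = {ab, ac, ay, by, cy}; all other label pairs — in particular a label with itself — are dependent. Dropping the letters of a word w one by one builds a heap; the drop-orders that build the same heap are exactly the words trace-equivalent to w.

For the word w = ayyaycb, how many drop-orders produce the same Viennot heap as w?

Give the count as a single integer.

0(a) covers ∅
1(y) covers ∅
2(y) covers 1:y
3(a) covers 0:a
4(y) covers 2:y
5(c) covers ∅
6(b) covers 5:c
floor of heap: 0:a, 1:y, 5:c
completions by unplaced set U, small U first (add the entries for U minus each lowest piece of U):
  |U|=1: {3}:1  {4}:1  {6}:1
  |U|=2: {0,3}:1  {2,4}:1  {3,4}:2  {3,6}:2  {4,6}:2  {5,6}:1
  |U|=3: {0,3,4}:3  {0,3,6}:3  {1,2,4}:1  {2,3,4}:3  {2,4,6}:3  {3,4,6}:6  {3,5,6}:3  {4,5,6}:3
  |U|=4: {0,2,3,4}:6  {0,3,4,6}:12  {0,3,5,6}:6  {1,2,3,4}:4  {1,2,4,6}:4  {2,3,4,6}:12  {2,4,5,6}:6  {3,4,5,6}:12
  |U|=5: {0,1,2,3,4}:10  {0,2,3,4,6}:30  {0,3,4,5,6}:30  {1,2,3,4,6}:20  {1,2,4,5,6}:10  {2,3,4,5,6}:30
  start at 0(a): 60
  start at 1(y): 90
  start at 5(c): 60
sum over floor = 210

210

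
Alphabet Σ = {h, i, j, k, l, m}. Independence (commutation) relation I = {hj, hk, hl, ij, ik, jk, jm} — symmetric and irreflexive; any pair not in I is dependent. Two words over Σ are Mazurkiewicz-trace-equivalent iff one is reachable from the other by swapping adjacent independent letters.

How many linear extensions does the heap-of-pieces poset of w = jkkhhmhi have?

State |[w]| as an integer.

0(j) covers ∅
1(k) covers ∅
2(k) covers 1:k
3(h) covers ∅
4(h) covers 3:h
5(m) covers 2:k, 4:h
6(h) covers 5:m
7(i) covers 6:h
floor of heap: 0:j, 1:k, 3:h
completions by unplaced set U, small U first (add the entries for U minus each lowest piece of U):
  |U|=1: {0}:1  {7}:1
  |U|=2: {0,7}:2  {6,7}:1
  |U|=3: {0,6,7}:3  {5,6,7}:1
  |U|=4: {0,5,6,7}:4  {2,5,6,7}:1  {4,5,6,7}:1
  |U|=5: {0,2,5,6,7}:5  {0,4,5,6,7}:5  {1,2,5,6,7}:1  {2,4,5,6,7}:2  {3,4,5,6,7}:1
  |U|=6: {0,1,2,5,6,7}:6  {0,2,4,5,6,7}:12  {0,3,4,5,6,7}:6  {1,2,4,5,6,7}:3  {2,3,4,5,6,7}:3
  start at 0(j): 6
  start at 1(k): 21
  start at 3(h): 21
sum over floor = 48

48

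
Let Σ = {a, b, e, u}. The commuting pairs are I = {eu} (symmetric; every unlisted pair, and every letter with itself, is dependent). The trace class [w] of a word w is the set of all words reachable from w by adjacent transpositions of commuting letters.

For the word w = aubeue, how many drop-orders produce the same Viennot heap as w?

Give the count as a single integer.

0(a) covers ∅
1(u) covers 0:a
2(b) covers 1:u
3(e) covers 2:b
4(u) covers 2:b
5(e) covers 3:e
floor of heap: 0:a
completions by unplaced set U, small U first (add the entries for U minus each lowest piece of U):
  |U|=1: {4}:1  {5}:1
  |U|=2: {3,5}:1  {4,5}:2
  |U|=3: {3,4,5}:3
  |U|=4: {2,3,4,5}:3
  start at 0(a): 3

3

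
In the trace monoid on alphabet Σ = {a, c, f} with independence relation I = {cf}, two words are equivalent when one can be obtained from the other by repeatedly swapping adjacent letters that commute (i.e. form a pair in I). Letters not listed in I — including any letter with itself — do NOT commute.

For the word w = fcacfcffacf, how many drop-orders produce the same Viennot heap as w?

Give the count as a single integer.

#0=f has no predecessor
#1=c has no predecessor
#2=a depends on [0:f, 1:c]
#3=c depends on [2:a]
#4=f depends on [2:a]
#5=c depends on [3:c]
#6=f depends on [4:f]
#7=f depends on [6:f]
#8=a depends on [5:c, 7:f]
#9=c depends on [8:a]
#10=f depends on [8:a]
sources: [0:f, 1:c]
N(rest) = Σ N(rest − s) over sources s of rest; N(one piece) = 1:
  size 1 → [9]=1  [10]=1
  size 2 → [9,10]=2
  size 3 → [8,9,10]=2
  size 4 → [5,8,9,10]=2  [7,8,9,10]=2
  size 5 → [3,5,8,9,10]=2  [5,7,8,9,10]=4  [6,7,8,9,10]=2
  size 6 → [3,5,7,8,9,10]=6  [4,6,7,8,9,10]=2  [5,6,7,8,9,10]=6
  size 7 → [3,5,6,7,8,9,10]=12  [4,5,6,7,8,9,10]=8
  size 8 → [3,4,5,6,7,8,9,10]=20
  size 9 → [2,3,4,5,6,7,8,9,10]=20
  first=0(f) contributes 20
  first=1(c) contributes 20
|[w]| = 40

40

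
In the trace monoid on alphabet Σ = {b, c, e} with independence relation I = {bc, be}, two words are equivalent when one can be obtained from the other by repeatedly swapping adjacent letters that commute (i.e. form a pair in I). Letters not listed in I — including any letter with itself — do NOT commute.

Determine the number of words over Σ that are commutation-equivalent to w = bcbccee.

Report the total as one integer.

drop 0:b onto floor
drop 1:c onto floor
drop 2:b onto {0:b}
drop 3:c onto {1:c}
drop 4:c onto {3:c}
drop 5:e onto {4:c}
drop 6:e onto {5:e}
ground layer = {0:b, 1:c}
drop-orders for the pieces not yet dropped (sum over which currently-grounded one goes next):
  1 to go: {2} 1  {6} 1
  2 to go: {0,2} 1  {2,6} 2  {5,6} 1
  3 to go: {0,2,6} 3  {2,5,6} 3  {4,5,6} 1
  4 to go: {0,2,5,6} 6  {2,4,5,6} 4  {3,4,5,6} 1
  5 to go: {0,2,4,5,6} 10  {1,3,4,5,6} 1  {2,3,4,5,6} 5
  if 0:b drops first: 6 orders
  if 1:c drops first: 15 orders
heap linearizations: 21

21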